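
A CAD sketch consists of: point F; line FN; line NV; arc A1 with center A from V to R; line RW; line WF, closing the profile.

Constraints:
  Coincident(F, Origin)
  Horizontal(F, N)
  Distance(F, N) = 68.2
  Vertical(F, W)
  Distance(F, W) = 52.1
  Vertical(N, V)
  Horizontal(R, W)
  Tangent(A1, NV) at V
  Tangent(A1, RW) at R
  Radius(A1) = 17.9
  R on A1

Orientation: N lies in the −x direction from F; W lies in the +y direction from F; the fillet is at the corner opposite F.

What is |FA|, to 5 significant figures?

60.825

FW is vertical with |FW| = 52.1 and W on the +y side, so W = (0.0000, 52.100). The virtual corner opposite F is at (-68.200, 52.100). The tangent condition forces AV to be normal to NV and tangency of A1 to RW means the radius AR is perpendicular to RW, with radius 17.9, so the center A sits 17.9 in from both sides at A = (-50.300, 34.200). Then |FA| = |A − F| = 60.825.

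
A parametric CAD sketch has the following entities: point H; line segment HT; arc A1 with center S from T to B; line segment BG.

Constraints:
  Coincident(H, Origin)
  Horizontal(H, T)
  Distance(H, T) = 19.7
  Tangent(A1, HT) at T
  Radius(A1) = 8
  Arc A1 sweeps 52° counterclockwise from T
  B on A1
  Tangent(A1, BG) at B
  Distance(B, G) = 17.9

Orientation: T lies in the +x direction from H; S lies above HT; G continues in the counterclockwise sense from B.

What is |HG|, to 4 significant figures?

40.82

On A1, T sits at bearing -90° from S; a 52° counterclockwise sweep puts B at bearing -38°, so B = S + 8.0·(cos -38°, sin -38°) = (26.00, 3.075). A1 meets BG tangentially, so SB is at right angles to BG, so BG runs along (−sin -38°, cos -38°); with |BG| = 17.9, G = (37.02, 17.18). Then |HG| = |G − H| = 40.82.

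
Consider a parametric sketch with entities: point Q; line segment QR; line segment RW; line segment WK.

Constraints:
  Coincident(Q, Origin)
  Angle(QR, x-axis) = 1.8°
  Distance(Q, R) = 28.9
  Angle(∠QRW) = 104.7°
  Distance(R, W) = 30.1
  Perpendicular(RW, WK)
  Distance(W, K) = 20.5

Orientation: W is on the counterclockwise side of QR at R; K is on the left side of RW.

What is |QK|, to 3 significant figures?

38.2

Q is at the origin; QR runs at 1.8° with length 28.9, so R = 28.9·(cos 1.8°, sin 1.8°) = (28.9, 0.908). ∠QRW = 104.7°, so RW runs at 1.8° + (180° − 104.7°) = 77.1° from the x-axis; with |RW| = 30.1, W = R + 30.1·(cos 77.1°, sin 77.1°) = (35.6, 30.2). RW is perpendicular to WK; with |WK| = 20.5 on the left of RW, K = W + 20.5·(-0.975, 0.223) = (15.6, 34.8). Then |QK| = |K − Q| = 38.2.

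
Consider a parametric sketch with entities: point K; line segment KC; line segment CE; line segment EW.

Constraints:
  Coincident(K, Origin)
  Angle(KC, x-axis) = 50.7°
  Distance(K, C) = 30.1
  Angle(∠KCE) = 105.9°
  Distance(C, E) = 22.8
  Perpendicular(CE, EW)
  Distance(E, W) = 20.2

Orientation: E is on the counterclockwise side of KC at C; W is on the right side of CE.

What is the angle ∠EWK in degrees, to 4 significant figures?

32.28°

K is at the origin; KC runs at 50.7° with length 30.1, so C = 30.1·(cos 50.7°, sin 50.7°) = (19.06, 23.29). ∠KCE = 105.9°, so CE runs at 50.7° + (180° − 105.9°) = 124.8° from the x-axis; with |CE| = 22.8, E = C + 22.8·(cos 124.8°, sin 124.8°) = (6.052, 42.01). CE ⟂ EW; with |EW| = 20.2 on the right of CE, W = E + 20.2·(0.8211, 0.5707) = (22.64, 53.54). Then cos ∠EWK = WE·WK / (|WE||WK|), giving 32.28°.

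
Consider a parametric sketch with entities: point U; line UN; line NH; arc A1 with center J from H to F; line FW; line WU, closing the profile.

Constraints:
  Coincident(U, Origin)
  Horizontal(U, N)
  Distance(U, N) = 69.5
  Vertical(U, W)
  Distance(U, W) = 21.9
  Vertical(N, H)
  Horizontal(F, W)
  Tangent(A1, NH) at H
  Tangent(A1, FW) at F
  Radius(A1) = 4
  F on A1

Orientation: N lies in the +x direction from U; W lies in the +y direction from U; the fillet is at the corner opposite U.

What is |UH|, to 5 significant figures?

71.768

U is at the origin; UN is horizontal with |UN| = 69.5 and N on the +x side, so N = (69.500, 0.0000). U and W share the same x with |UW| = 21.9 and W on the +y side, so W = (0.0000, 21.900). The virtual corner opposite U is at (69.500, 21.900). Tangency of A1 to NH means the radius JH is perpendicular to NH and A1 meets FW tangentially, so JF is at right angles to FW, with radius 4.0, so the center J sits 4.0 in from both sides at J = (65.500, 17.900). That places the tangent points at H = (69.500, 17.900) on NH and F = (65.500, 21.900) on FW. Then |UH| = |H − U| = 71.768.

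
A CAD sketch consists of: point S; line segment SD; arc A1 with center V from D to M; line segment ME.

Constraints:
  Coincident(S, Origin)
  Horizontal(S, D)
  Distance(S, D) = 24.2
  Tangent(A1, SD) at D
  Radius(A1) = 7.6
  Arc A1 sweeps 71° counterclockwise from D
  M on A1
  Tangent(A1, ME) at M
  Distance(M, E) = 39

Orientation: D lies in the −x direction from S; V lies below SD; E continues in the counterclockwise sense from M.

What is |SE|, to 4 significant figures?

60.89

S is at the origin; SD is horizontal with |SD| = 24.2 and D on the −x side, so D = (-24.20, 0.000). Tangency of A1 to SD means the radius VD is perpendicular to SD, so V = D + (0, -7.6) = (-24.20, -7.600). On A1, D sits at bearing 90° from V; a 71° counterclockwise sweep puts M at bearing 161°, so M = V + 7.6·(cos 161°, sin 161°) = (-31.39, -5.126). Tangency of A1 to ME means the radius VM is perpendicular to ME, so ME runs along (−sin 161°, cos 161°); with |ME| = 39.0, E = (-44.08, -42.00). Then |SE| = |E − S| = 60.89.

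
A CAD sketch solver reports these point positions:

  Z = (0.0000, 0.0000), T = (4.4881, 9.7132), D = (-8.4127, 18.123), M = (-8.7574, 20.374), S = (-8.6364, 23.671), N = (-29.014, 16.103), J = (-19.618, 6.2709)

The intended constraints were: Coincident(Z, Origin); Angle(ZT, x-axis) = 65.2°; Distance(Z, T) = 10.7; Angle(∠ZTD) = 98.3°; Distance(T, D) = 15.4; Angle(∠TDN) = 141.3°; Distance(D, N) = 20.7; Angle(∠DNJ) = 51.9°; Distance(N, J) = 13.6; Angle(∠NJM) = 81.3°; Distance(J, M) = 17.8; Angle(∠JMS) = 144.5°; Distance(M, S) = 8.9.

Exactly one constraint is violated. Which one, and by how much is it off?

Distance(M, S) = 8.9 — off by 5.60.

Z = (0.00, 0.00) ✓; ZT at 65.20° ✓; |ZT| = 10.70 ✓; ∠ZTD = 98.30° ✓; |TD| = 15.40 ✓; ∠TDN = 141.3° ✓; |DN| = 20.70 ✓; ∠DNJ = 51.90° ✓; |NJ| = 13.60 ✓; ∠NJM = 81.30° ✓; |JM| = 17.80 ✓; ∠JMS = 144.5° ✓; |MS| = 3.299 ✗.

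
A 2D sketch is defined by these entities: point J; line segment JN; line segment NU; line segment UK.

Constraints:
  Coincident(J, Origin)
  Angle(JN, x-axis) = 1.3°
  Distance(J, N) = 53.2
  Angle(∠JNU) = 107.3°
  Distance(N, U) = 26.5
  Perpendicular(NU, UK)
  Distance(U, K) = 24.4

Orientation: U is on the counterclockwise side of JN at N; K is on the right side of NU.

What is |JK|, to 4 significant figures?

86.28

J is at the origin; JN runs at 1.3° with length 53.2, so N = 53.2·(cos 1.3°, sin 1.3°) = (53.19, 1.207). ∠JNU = 107.3°, so NU runs at 1.3° + (180° − 107.3°) = 74.00° from the x-axis; with |NU| = 26.5, U = N + 26.5·(cos 74.00°, sin 74.00°) = (60.49, 26.68). NU is perpendicular to UK; with |UK| = 24.4 on the right of NU, K = U + 24.4·(0.9613, -0.2756) = (83.95, 19.95). Then |JK| = |K − J| = 86.28.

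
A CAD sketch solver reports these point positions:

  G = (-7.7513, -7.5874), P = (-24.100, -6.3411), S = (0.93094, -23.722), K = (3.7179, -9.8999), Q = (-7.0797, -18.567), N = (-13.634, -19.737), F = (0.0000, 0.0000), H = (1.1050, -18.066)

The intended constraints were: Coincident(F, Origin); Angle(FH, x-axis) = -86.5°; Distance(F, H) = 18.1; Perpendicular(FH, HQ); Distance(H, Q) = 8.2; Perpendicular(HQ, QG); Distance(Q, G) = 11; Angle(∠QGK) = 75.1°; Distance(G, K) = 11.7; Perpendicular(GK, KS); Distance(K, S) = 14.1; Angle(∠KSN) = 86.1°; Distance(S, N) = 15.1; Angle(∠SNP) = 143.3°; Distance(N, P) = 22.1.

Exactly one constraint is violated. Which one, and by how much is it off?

Distance(N, P) = 22.1 — off by 5.10.

F = (0.00, 0.00) ✓; FH at -86.50° ✓; |FH| = 18.10 ✓; ∠(FH, HQ) = 90.00° ✓; |HQ| = 8.200 ✓; ∠(HQ, QG) = 90.00° ✓; |QG| = 11.00 ✓; ∠QGK = 75.10° ✓; |GK| = 11.70 ✓; ∠(GK, KS) = 90.00° ✓; |KS| = 14.10 ✓; ∠KSN = 86.10° ✓; |SN| = 15.10 ✓; ∠SNP = 143.3° ✓; |NP| = 17.00 ✗.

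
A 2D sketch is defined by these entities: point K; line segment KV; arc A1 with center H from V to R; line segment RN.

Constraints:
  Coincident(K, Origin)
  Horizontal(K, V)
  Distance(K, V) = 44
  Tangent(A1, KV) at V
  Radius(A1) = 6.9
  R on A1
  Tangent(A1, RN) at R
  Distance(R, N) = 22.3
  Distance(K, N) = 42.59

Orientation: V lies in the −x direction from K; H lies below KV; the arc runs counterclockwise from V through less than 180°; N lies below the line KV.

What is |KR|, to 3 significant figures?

50.2

K is at the origin; KV is horizontal with |KV| = 44.0 and V on the −x side, so V = (-44.0, 0.00). The tangent condition forces HV to be normal to KV, so H = V + (0, -6.9) = (-44.0, -6.90). Since HR ⟂ RN (tangency), |HN| = √(6.9² + 22.3²) = 23.3 regardless of where R sits on A1. So N lies on both circle(K, 42.59) and circle(H, 23.3); the below-KV intersection is N = (-32.7, -27.3). R is the foot of the tangent from N: R = (-48.8, -11.9).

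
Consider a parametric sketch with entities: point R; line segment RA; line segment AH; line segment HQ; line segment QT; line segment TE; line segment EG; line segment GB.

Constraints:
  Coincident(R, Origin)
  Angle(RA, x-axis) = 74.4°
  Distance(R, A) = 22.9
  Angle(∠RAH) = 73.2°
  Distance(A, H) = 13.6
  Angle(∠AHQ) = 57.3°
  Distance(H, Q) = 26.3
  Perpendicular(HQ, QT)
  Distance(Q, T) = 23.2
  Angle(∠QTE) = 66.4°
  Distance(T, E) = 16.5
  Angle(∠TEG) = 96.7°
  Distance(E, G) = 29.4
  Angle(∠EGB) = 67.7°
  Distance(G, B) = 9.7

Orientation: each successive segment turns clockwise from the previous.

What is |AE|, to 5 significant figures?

6.4194

R is at the origin; RA runs at 74.4° with length 22.9, so A = (6.1583, 22.056). ∠RAH = 73.2° gives AH at -32.400° from the x-axis; with |AH| = 13.6, H = (17.641, 14.769). ∠AHQ = 57.3° gives HQ at -155.10° from the x-axis; with |HQ| = 26.3, Q = (-6.2141, 3.6959). HQ is perpendicular to QT, so QT runs at 114.90°; with |QT| = 23.2, T = (-15.982, 24.739). ∠QTE = 66.4° gives TE at 1.3000° from the x-axis; with |TE| = 16.5, E = (0.51359, 25.114). Then |AE| = |E − A| = 6.4194.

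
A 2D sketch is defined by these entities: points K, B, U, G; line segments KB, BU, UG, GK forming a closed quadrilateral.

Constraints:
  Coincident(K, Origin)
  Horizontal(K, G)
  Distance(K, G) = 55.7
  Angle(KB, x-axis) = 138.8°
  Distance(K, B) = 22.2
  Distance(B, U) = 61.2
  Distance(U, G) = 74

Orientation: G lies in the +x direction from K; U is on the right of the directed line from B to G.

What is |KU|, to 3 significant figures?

45.1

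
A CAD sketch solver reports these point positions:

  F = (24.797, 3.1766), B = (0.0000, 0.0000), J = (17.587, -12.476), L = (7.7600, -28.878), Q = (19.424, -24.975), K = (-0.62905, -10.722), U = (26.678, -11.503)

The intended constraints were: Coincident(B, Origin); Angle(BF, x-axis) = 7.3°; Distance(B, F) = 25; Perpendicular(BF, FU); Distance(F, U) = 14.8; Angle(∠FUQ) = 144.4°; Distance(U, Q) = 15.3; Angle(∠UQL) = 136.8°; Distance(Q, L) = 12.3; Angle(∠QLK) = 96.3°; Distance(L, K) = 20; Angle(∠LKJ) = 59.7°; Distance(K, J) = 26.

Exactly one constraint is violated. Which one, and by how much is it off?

Distance(K, J) = 26 — off by 7.70.

B = (0.00, 0.00) ✓; BF at 7.300° ✓; |BF| = 25.00 ✓; ∠(BF, FU) = 90.00° ✓; |FU| = 14.80 ✓; ∠FUQ = 144.4° ✓; |UQ| = 15.30 ✓; ∠UQL = 136.8° ✓; |QL| = 12.30 ✓; ∠QLK = 96.30° ✓; |LK| = 20.00 ✓; ∠LKJ = 59.70° ✓; |KJ| = 18.30 ✗.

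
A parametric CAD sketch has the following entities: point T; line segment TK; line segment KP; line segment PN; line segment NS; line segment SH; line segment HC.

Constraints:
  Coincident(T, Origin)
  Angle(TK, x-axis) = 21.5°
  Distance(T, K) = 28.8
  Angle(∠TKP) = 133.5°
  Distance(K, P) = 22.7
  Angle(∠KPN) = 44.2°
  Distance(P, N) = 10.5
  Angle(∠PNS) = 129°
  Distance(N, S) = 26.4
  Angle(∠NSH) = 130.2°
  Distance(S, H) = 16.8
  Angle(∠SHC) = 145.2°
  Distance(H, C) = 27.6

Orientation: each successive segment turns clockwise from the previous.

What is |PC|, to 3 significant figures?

56.5

T is at the origin; TK runs at 21.5° with length 28.8, so K = (26.8, 10.6). ∠TKP = 133.5° gives KP at -25.0° from the x-axis; with |KP| = 22.7, P = (47.4, 0.962). ∠KPN = 44.2° gives PN at -161° from the x-axis; with |PN| = 10.5, N = (37.5, -2.49). ∠PNS = 129.0° gives NS at 148° from the x-axis; with |NS| = 26.4, S = (15.0, 11.4). ∠NSH = 130.2° gives SH at 98.4° from the x-axis; with |SH| = 16.8, H = (12.6, 28.0). ∠SHC = 145.2° gives HC at 63.6° from the x-axis; with |HC| = 27.6, C = (24.8, 52.8). Then |PC| = |C − P| = 56.5.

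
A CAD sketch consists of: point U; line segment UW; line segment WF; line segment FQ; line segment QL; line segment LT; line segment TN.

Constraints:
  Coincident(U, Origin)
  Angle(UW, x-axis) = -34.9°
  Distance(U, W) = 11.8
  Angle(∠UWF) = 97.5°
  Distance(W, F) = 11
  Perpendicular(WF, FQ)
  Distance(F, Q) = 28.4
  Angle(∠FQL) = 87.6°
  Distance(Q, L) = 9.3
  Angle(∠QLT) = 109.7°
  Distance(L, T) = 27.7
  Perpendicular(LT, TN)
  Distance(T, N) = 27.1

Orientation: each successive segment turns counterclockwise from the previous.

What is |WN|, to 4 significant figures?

20.41

U is at the origin; UW runs at -34.9° with length 11.8, so W = (9.678, -6.751). ∠UWF = 97.5° gives WF at 47.60° from the x-axis; with |WF| = 11.0, F = (17.10, 1.372). WF is perpendicular to FQ, so FQ runs at 137.6°; with |FQ| = 28.4, Q = (-3.877, 20.52). ∠FQL = 87.6° gives QL at -130.0° from the x-axis; with |QL| = 9.3, L = (-9.855, 13.40). ∠QLT = 109.7° gives LT at -59.70° from the x-axis; with |LT| = 27.7, T = (4.120, -10.52). The perpendicularity gives TN at right angles to LT, so TN runs at 30.30°; with |TN| = 27.1, N = (27.52, 3.154). Then |WN| = |N − W| = 20.41.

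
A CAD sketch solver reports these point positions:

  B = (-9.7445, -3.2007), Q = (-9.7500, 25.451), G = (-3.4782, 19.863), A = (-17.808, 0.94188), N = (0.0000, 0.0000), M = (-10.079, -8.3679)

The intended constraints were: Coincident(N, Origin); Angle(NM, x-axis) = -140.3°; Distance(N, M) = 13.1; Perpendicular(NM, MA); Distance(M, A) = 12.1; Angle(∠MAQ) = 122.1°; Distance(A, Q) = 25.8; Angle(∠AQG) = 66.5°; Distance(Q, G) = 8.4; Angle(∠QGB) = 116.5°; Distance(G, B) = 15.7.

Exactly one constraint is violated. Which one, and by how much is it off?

Distance(G, B) = 15.7 — off by 8.20.

N = (0.00, 0.00) ✓; NM at -140.3° ✓; |NM| = 13.10 ✓; ∠(NM, MA) = 90.00° ✓; |MA| = 12.10 ✓; ∠MAQ = 122.1° ✓; |AQ| = 25.80 ✓; ∠AQG = 66.50° ✓; |QG| = 8.400 ✓; ∠QGB = 116.5° ✓; |GB| = 23.90 ✗.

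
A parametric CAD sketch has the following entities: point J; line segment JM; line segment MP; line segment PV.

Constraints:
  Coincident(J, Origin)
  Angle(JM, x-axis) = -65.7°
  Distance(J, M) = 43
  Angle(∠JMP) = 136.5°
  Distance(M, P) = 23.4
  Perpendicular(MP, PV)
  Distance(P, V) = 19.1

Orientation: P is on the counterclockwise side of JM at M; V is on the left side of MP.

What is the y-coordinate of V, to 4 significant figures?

-30.35

∠JMP = 136.5°, so MP runs at -65.7° + (180° − 136.5°) = -22.20° from the x-axis; with |MP| = 23.4, P = M + 23.4·(cos -22.20°, sin -22.20°) = (39.36, -48.03). The perpendicularity gives PV at right angles to MP; with |PV| = 19.1 on the left of MP, V = P + 19.1·(0.3778, 0.9259) = (46.58, -30.35). So V.y = -30.35.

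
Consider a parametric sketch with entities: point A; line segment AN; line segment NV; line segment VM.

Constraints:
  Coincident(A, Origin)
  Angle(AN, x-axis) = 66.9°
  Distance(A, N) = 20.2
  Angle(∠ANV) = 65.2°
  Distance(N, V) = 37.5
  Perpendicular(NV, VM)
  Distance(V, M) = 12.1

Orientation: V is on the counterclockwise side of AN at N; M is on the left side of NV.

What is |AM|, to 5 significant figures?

29.690

A is at the origin; AN runs at 66.9° with length 20.2, so N = 20.2·(cos 66.9°, sin 66.9°) = (7.9252, 18.580). ∠ANV = 65.2°, so NV runs at 66.9° + (180° − 65.2°) = 181.70° from the x-axis; with |NV| = 37.5, V = N + 37.5·(cos 181.70°, sin 181.70°) = (-29.558, 17.468). NV ⟂ VM; with |VM| = 12.1 on the left of NV, M = V + 12.1·(0.029666, -0.99956) = (-29.199, 5.3732). Then |AM| = |M − A| = 29.690.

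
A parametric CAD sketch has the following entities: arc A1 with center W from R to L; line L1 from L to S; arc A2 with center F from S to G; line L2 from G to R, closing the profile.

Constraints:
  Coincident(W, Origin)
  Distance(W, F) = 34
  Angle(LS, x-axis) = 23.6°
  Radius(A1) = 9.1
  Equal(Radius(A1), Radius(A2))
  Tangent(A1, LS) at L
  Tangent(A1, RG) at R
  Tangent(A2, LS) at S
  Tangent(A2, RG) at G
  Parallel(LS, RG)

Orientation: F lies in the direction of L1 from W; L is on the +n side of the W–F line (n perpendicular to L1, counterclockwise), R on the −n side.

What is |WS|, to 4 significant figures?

35.20

Tangency of A1 to both parallel lines with radius 9.1 puts L and R at W ± 9.1·n: L = (-3.643, 8.339), R = (3.643, -8.339). Equal radii place S and G the same way about F: S = F + 9.1·n = (27.51, 21.95), G = F − 9.1·n = (34.80, 5.273). Then |WS| = |S − W| = 35.20.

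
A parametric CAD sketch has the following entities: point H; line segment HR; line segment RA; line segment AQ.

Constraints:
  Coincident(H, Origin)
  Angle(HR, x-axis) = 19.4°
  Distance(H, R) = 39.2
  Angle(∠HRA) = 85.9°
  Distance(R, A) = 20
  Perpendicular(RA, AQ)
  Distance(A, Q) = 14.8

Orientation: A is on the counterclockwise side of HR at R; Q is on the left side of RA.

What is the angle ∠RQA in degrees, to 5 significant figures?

53.499°

H is at the origin; HR runs at 19.4° with length 39.2, so R = 39.2·(cos 19.4°, sin 19.4°) = (36.974, 13.021). ∠HRA = 85.9°, so RA runs at 19.4° + (180° − 85.9°) = 113.50° from the x-axis; with |RA| = 20.0, A = R + 20.0·(cos 113.50°, sin 113.50°) = (28.999, 31.362). RA ⟂ AQ; with |AQ| = 14.8 on the left of RA, Q = A + 14.8·(-0.91706, -0.39875) = (15.427, 25.460). Then cos ∠RQA = QR·QA / (|QR||QA|), giving 53.499°.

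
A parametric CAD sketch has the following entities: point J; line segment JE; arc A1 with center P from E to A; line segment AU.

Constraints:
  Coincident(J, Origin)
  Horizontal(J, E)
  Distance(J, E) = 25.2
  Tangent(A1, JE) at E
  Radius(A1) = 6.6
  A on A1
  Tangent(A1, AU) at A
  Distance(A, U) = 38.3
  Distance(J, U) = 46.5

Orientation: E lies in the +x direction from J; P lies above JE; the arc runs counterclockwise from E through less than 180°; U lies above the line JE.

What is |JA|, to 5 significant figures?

32.561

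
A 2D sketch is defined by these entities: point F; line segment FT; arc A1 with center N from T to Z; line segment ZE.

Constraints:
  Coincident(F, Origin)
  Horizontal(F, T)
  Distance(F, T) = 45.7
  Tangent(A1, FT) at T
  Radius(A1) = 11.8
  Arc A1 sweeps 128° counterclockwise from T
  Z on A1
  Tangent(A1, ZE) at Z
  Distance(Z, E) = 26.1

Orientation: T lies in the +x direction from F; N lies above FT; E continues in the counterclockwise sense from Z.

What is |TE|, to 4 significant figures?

40.21

F is at the origin; FT is horizontal with |FT| = 45.7 and T on the +x side, so T = (45.70, 0.000). Tangency of A1 to FT means the radius NT is perpendicular to FT, so N = T + (0, 11.8) = (45.70, 11.80). On A1, T sits at bearing -90° from N; a 128° counterclockwise sweep puts Z at bearing 38°, so Z = N + 11.8·(cos 38°, sin 38°) = (55.00, 19.06). A1 meets ZE tangentially, so NZ is at right angles to ZE, so ZE runs along (−sin 38°, cos 38°); with |ZE| = 26.1, E = (38.93, 39.63). Then |TE| = |E − T| = 40.21.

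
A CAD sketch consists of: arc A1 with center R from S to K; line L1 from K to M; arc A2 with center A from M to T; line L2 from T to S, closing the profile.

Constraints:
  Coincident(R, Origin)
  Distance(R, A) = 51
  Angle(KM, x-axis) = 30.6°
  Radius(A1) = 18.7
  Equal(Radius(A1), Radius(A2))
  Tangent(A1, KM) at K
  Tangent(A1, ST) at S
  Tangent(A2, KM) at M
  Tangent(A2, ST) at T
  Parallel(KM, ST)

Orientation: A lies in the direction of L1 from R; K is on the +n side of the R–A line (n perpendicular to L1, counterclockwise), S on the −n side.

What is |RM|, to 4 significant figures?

54.32

The slot axis is L1's direction at 30.6°, so u = (cos 30.6°, sin 30.6°) = (0.8607, 0.5090) and n = (−sin 30.6°, cos 30.6°) = (-0.5090, 0.8607). R is at the origin and A lies 51.0 along u from R, so A = 51.0·u = (43.90, 25.96). Tangency of A1 to both parallel lines with radius 18.7 puts K and S at R ± 18.7·n: K = (-9.519, 16.10), S = (9.519, -16.10). Equal radii place M and T the same way about A: M = A + 18.7·n = (34.38, 42.06), T = A − 18.7·n = (53.42, 9.865). Then |RM| = |M − R| = 54.32.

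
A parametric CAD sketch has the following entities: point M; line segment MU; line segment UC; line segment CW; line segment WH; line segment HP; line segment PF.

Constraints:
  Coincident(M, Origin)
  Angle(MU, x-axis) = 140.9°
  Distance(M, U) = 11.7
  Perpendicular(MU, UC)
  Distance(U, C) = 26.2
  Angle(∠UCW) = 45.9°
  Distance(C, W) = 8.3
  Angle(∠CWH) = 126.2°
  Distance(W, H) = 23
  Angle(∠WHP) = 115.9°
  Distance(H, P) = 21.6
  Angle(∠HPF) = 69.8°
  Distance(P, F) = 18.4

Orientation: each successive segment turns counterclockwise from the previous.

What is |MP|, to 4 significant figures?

30.80

M is at the origin; MU runs at 140.9° with length 11.7, so U = (-9.080, 7.379). MU ⟂ UC, so UC runs at -129.1°; with |UC| = 26.2, C = (-25.60, -12.95). ∠UCW = 45.9° gives CW at 5.000° from the x-axis; with |CW| = 8.3, W = (-17.34, -12.23). ∠CWH = 126.2° gives WH at 58.80° from the x-axis; with |WH| = 23.0, H = (-5.420, 7.443). ∠WHP = 115.9° gives HP at 122.9° from the x-axis; with |HP| = 21.6, P = (-17.15, 25.58). Then |MP| = |P − M| = 30.80.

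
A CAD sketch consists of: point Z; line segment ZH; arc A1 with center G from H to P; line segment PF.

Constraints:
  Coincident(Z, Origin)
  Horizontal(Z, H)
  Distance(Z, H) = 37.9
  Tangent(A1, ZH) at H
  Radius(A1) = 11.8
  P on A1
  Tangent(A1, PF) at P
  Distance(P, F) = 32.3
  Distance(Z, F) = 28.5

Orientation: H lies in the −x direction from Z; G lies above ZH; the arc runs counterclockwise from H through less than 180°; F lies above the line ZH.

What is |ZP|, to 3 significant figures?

29.5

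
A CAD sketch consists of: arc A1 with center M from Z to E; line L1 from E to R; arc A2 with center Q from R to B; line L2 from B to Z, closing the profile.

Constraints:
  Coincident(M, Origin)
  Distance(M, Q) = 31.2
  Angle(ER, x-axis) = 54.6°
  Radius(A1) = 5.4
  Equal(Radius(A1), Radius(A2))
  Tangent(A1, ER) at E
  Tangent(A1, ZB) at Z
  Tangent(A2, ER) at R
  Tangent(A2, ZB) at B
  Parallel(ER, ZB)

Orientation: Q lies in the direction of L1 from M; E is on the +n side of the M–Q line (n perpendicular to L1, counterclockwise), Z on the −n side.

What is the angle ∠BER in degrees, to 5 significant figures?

19.093°

Tangency of A1 to both parallel lines with radius 5.4 puts E and Z at M ± 5.4·n: E = (-4.4017, 3.1281), Z = (4.4017, -3.1281). Equal radii place R and B the same way about Q: R = Q + 5.4·n = (13.672, 28.560), B = Q − 5.4·n = (22.475, 22.304). Then cos ∠BER = EB·ER / (|EB||ER|), giving 19.093°.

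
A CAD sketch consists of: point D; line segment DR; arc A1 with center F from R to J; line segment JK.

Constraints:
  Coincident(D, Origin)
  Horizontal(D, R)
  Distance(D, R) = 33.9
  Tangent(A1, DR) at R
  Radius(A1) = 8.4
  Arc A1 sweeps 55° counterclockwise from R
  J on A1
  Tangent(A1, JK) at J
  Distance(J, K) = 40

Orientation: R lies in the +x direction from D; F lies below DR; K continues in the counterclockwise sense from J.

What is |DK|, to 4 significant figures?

36.58

On A1, R sits at bearing 90° from F; a 55° counterclockwise sweep puts J at bearing 145°, so J = F + 8.4·(cos 145°, sin 145°) = (27.02, -3.582). The tangent condition forces FJ to be normal to JK, so JK runs along (−sin 145°, cos 145°); with |JK| = 40.0, K = (4.076, -36.35). Then |DK| = |K − D| = 36.58.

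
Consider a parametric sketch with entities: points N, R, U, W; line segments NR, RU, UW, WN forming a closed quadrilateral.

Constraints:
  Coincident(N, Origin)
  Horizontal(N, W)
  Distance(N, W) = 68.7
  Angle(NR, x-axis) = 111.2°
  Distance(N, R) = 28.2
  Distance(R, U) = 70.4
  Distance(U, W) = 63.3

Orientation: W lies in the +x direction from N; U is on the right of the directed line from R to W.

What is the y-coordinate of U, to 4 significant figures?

-38.14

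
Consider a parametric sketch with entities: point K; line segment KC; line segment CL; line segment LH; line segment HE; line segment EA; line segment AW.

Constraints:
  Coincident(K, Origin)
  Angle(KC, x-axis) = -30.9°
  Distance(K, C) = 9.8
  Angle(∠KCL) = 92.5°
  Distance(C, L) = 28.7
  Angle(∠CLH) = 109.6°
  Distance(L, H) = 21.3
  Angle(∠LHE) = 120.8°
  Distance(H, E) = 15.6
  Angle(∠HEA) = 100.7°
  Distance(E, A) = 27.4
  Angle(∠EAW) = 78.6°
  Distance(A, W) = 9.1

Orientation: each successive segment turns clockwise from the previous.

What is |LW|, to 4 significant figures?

24.05

K is at the origin; KC runs at -30.9° with length 9.8, so C = (8.409, -5.033). ∠KCL = 92.5° gives CL at -118.4° from the x-axis; with |CL| = 28.7, L = (-5.241, -30.28). ∠CLH = 109.6° gives LH at 171.2° from the x-axis; with |LH| = 21.3, H = (-26.29, -27.02). ∠LHE = 120.8° gives HE at 112.0° from the x-axis; with |HE| = 15.6, E = (-32.13, -12.56). ∠HEA = 100.7° gives EA at 32.70° from the x-axis; with |EA| = 27.4, A = (-9.077, 2.247). ∠EAW = 78.6° gives AW at -68.70° from the x-axis; with |AW| = 9.1, W = (-5.772, -6.232). Then |LW| = |W − L| = 24.05.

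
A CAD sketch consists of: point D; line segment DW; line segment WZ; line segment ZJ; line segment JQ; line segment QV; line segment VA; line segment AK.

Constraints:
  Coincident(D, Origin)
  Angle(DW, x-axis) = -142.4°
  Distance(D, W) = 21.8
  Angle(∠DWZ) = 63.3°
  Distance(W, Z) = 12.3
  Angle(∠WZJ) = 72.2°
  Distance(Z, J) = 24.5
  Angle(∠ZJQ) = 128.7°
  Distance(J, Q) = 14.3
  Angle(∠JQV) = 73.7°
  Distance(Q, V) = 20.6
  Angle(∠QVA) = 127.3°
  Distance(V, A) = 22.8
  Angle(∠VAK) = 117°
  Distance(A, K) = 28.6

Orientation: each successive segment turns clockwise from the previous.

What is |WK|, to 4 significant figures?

33.58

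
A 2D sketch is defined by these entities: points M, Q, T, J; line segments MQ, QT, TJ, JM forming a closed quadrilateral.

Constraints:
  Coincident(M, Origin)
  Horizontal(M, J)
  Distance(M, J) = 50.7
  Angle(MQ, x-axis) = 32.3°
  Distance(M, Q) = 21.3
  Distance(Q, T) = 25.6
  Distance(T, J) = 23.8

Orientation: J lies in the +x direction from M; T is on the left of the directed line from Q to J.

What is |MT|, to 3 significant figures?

46.8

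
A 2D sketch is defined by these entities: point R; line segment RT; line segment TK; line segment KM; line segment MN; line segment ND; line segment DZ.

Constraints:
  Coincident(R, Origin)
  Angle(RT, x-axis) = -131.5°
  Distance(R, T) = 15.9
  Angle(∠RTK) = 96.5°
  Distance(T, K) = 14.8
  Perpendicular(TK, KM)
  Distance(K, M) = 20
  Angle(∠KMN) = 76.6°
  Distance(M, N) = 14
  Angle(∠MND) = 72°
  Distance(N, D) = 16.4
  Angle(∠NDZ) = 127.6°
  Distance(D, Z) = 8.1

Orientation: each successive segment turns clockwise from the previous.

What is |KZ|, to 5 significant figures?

3.5234

∠MND = 72.0° gives ND at -156.40° from the x-axis; with |ND| = 16.4, D = (-16.921, -4.0713). ∠NDZ = 127.6° gives DZ at 151.20° from the x-axis; with |DZ| = 8.1, Z = (-24.019, -0.16912). Then |KZ| = |Z − K| = 3.5234.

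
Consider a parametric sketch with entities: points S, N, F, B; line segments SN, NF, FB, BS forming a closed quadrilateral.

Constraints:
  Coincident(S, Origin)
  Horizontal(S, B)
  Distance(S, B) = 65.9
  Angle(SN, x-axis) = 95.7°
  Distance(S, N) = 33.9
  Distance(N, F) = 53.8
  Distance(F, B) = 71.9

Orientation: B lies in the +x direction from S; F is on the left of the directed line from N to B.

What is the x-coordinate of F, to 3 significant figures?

39.1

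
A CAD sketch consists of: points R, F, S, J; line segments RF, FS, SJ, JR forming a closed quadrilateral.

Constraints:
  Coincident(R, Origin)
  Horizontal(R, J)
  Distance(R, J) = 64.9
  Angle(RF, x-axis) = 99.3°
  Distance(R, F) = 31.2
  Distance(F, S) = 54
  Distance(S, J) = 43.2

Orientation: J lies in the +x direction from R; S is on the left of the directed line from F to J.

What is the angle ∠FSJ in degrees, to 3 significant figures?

103°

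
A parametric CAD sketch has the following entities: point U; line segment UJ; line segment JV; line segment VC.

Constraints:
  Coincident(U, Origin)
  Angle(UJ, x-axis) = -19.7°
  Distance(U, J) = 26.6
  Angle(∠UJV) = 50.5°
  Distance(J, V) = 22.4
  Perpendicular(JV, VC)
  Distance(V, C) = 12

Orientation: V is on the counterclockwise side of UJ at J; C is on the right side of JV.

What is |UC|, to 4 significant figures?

32.98

U is at the origin; UJ runs at -19.7° with length 26.6, so J = 26.6·(cos -19.7°, sin -19.7°) = (25.04, -8.967). ∠UJV = 50.5°, so JV runs at -19.7° + (180° − 50.5°) = 109.8° from the x-axis; with |JV| = 22.4, V = J + 22.4·(cos 109.8°, sin 109.8°) = (17.46, 12.11). The perpendicularity gives VC at right angles to JV; with |VC| = 12.0 on the right of JV, C = V + 12.0·(0.9409, 0.3387) = (28.75, 16.17). Then |UC| = |C − U| = 32.98.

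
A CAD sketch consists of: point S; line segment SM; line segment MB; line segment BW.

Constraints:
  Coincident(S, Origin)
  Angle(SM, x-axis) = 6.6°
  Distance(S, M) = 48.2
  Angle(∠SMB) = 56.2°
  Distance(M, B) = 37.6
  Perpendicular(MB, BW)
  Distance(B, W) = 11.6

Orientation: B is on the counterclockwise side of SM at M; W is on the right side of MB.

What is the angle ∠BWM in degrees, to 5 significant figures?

72.854°

S is at the origin; SM runs at 6.6° with length 48.2, so M = 48.2·(cos 6.6°, sin 6.6°) = (47.881, 5.5400). ∠SMB = 56.2°, so MB runs at 6.6° + (180° − 56.2°) = 130.40° from the x-axis; with |MB| = 37.6, B = M + 37.6·(cos 130.40°, sin 130.40°) = (23.511, 34.174). MB is perpendicular to BW; with |BW| = 11.6 on the right of MB, W = B + 11.6·(0.76154, 0.64812) = (32.345, 41.692). Then cos ∠BWM = WB·WM / (|WB||WM|), giving 72.854°.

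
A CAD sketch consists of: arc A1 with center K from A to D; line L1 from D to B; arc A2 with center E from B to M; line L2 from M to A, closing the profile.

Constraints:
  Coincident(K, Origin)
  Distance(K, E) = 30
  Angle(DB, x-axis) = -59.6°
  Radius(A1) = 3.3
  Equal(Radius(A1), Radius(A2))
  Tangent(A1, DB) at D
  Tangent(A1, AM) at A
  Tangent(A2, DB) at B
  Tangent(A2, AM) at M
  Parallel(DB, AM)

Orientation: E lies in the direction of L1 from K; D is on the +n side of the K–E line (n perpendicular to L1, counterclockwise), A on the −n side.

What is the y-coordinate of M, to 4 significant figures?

-27.55

Tangency of A1 to both parallel lines with radius 3.3 puts D and A at K ± 3.3·n: D = (2.846, 1.670), A = (-2.846, -1.670). Equal radii place B and M the same way about E: B = E + 3.3·n = (18.03, -24.21), M = E − 3.3·n = (12.33, -27.55). So M.y = -27.55.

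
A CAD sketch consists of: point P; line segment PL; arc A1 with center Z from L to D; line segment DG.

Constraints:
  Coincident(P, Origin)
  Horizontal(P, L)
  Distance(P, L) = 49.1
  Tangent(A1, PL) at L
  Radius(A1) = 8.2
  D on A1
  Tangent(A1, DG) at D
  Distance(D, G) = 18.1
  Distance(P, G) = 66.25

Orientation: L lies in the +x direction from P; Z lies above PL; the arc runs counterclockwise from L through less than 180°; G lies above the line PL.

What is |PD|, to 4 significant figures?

57.28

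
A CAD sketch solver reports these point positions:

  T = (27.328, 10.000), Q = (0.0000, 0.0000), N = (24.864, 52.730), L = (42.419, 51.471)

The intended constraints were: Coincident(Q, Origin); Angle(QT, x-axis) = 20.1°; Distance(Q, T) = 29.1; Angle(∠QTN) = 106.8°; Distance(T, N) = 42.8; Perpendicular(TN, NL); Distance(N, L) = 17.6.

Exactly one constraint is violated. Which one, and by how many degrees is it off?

Perpendicular(TN, NL) — off by 7.40°.

Q = (0.00, 0.00) ✓; QT at 20.10° ✓; |QT| = 29.10 ✓; ∠QTN = 106.8° ✓; |TN| = 42.80 ✓; ∠(TN, NL) = 97.40° ✗; |NL| = 17.60 ✓.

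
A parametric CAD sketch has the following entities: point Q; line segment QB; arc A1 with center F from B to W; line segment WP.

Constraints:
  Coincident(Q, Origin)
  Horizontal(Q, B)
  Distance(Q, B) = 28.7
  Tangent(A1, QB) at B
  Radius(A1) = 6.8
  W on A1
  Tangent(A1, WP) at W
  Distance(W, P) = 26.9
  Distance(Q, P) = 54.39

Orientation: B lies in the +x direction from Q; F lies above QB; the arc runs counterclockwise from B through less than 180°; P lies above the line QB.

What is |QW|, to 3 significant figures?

35.0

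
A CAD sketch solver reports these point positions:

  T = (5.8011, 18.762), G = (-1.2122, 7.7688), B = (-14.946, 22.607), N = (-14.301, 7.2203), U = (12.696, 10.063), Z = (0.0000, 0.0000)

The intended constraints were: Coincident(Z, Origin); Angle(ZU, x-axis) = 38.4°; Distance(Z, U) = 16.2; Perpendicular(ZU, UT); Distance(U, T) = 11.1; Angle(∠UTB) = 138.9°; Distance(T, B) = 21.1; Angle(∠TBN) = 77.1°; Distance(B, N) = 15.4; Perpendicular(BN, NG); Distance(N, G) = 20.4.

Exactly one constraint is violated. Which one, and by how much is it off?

Distance(N, G) = 20.4 — off by 7.30.

Z = (0.00, 0.00) ✓; ZU at 38.40° ✓; |ZU| = 16.20 ✓; ∠(ZU, UT) = 90.00° ✓; |UT| = 11.10 ✓; ∠UTB = 138.9° ✓; |TB| = 21.10 ✓; ∠TBN = 77.10° ✓; |BN| = 15.40 ✓; ∠(BN, NG) = 90.00° ✓; |NG| = 13.10 ✗.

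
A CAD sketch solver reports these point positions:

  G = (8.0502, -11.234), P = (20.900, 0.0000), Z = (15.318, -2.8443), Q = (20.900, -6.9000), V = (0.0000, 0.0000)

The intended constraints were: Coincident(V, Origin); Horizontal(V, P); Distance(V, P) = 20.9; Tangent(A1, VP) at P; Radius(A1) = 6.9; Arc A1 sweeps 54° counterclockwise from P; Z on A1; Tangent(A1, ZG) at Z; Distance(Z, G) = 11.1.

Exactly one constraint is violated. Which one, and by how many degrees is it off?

Tangent(A1, ZG) at Z — off by 4.90°.

V = (0.00, 0.00) ✓; V.y = 0.00, P.y = 0.00 ✓; |VP| = 20.90 ✓; ∠(QP, PV) = 90.00° ✓; |QP| = 6.900 ✓; bearing(Q→Z) − bearing(Q→P) = 54.00° ✓; |QZ| = 6.900 ✓; ∠(QZ, ZG) = 94.90° ✗; |ZG| = 11.10 ✓.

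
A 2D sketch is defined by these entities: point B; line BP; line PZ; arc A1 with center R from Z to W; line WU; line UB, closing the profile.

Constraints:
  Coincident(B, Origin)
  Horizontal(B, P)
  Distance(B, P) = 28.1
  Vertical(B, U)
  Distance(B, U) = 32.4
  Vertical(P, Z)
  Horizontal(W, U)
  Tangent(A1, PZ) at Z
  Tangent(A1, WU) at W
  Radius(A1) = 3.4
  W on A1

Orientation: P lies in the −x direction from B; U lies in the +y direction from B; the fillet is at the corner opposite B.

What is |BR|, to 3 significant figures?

38.1

B is at the origin; BP is horizontal with |BP| = 28.1 and P on the −x side, so P = (-28.1, 0.00). B and U share the same x with |BU| = 32.4 and U on the +y side, so U = (0.00, 32.4). The virtual corner opposite B is at (-28.1, 32.4). A1 meets PZ tangentially, so RZ is at right angles to PZ and tangency of A1 to WU means the radius RW is perpendicular to WU, with radius 3.4, so the center R sits 3.4 in from both sides at R = (-24.7, 29.0). Then |BR| = |R − B| = 38.1.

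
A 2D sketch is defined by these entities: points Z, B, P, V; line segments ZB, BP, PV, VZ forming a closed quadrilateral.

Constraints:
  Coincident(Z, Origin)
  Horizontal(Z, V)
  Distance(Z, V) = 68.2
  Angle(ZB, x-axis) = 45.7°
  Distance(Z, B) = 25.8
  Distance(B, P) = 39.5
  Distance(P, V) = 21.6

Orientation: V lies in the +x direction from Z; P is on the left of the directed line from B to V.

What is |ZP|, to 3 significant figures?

60.5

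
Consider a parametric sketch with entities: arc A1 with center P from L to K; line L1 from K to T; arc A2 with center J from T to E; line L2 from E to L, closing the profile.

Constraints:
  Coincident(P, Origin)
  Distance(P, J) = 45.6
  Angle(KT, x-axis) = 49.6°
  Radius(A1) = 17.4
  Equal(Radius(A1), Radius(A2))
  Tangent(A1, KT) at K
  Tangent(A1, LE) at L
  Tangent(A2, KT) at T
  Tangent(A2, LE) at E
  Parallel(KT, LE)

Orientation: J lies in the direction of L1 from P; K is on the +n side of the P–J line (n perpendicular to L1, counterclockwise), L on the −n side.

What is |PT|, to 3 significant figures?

48.8

The slot axis is L1's direction at 49.6°, so u = (cos 49.6°, sin 49.6°) = (0.648, 0.762) and n = (−sin 49.6°, cos 49.6°) = (-0.762, 0.648). P is at the origin and J lies 45.6 along u from P, so J = 45.6·u = (29.6, 34.7). Tangency of A1 to both parallel lines with radius 17.4 puts K and L at P ± 17.4·n: K = (-13.3, 11.3), L = (13.3, -11.3). Equal radii place T and E the same way about J: T = J + 17.4·n = (16.3, 46.0), E = J − 17.4·n = (42.8, 23.4). Then |PT| = |T − P| = 48.8.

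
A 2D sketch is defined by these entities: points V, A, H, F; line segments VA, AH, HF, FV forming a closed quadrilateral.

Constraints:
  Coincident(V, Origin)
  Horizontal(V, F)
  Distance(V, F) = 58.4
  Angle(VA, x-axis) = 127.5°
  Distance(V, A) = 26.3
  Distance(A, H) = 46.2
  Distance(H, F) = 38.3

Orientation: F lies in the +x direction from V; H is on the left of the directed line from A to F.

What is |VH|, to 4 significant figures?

39.42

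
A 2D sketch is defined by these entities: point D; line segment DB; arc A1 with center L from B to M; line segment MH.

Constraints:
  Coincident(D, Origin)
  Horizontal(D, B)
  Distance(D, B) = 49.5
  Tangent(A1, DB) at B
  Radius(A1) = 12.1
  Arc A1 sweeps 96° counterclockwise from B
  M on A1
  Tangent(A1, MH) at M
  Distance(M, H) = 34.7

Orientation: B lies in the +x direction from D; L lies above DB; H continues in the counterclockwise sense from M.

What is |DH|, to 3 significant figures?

75.1

D is at the origin; D and B share the same y with |DB| = 49.5 and B on the +x side, so B = (49.5, 0.00). The tangent condition forces LB to be normal to DB, so L = B + (0, 12.1) = (49.5, 12.1). On A1, B sits at bearing -90° from L; a 96° counterclockwise sweep puts M at bearing 6°, so M = L + 12.1·(cos 6°, sin 6°) = (61.5, 13.4). The tangent condition forces LM to be normal to MH, so MH runs along (−sin 6°, cos 6°); with |MH| = 34.7, H = (57.9, 47.9). Then |DH| = |H − D| = 75.1.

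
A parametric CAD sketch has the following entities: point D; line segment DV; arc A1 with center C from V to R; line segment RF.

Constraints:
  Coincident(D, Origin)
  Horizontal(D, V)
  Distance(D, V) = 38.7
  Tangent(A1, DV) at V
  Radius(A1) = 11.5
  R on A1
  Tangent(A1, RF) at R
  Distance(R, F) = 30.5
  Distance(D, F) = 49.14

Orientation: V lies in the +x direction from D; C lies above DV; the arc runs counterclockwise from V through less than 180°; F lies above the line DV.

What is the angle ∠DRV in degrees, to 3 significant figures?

44.3°

Checks: |CV| = 11.50 ✓; |CR| = 11.50 ✓; ∠(CR, RF) = 90.00° ✓; |RF| = 30.50 ✓; |DF| = 49.14 ✓.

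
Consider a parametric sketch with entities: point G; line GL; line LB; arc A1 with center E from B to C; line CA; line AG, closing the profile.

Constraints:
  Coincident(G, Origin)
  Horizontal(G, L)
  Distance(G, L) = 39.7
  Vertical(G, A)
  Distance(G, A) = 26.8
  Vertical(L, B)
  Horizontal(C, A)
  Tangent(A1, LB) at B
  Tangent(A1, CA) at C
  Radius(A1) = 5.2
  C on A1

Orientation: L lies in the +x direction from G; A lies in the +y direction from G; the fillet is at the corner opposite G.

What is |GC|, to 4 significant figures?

43.69

G is at the origin; G and L share the same y with |GL| = 39.7 and L on the +x side, so L = (39.70, 0.000). GA is vertical with |GA| = 26.8 and A on the +y side, so A = (0.000, 26.80). The virtual corner opposite G is at (39.70, 26.80). The tangent condition forces EB to be normal to LB and since A1 is tangent to CA there, EC ⟂ CA, with radius 5.2, so the center E sits 5.2 in from both sides at E = (34.50, 21.60). That places the tangent points at B = (39.70, 21.60) on LB and C = (34.50, 26.80) on CA. Then |GC| = |C − G| = 43.69.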